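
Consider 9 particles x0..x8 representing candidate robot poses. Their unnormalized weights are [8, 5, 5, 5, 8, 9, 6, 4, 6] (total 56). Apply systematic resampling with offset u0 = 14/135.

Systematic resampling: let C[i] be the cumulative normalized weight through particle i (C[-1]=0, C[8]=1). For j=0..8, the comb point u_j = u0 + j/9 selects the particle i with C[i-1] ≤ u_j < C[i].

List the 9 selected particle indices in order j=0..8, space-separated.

C = [1/7, 13/56, 9/28, 23/56, 31/56, 5/7, 23/28, 25/28, 1]
j=0: u_0=14/135 ∈ [0, 1/7) → index 0
j=1: u_1=29/135 ∈ [1/7, 13/56) → index 1
j=2: u_2=44/135 ∈ [9/28, 23/56) → index 3
j=3: u_3=59/135 ∈ [23/56, 31/56) → index 4
j=4: u_4=74/135 ∈ [23/56, 31/56) → index 4
j=5: u_5=89/135 ∈ [31/56, 5/7) → index 5
j=6: u_6=104/135 ∈ [5/7, 23/28) → index 6
j=7: u_7=119/135 ∈ [23/28, 25/28) → index 7
j=8: u_8=134/135 ∈ [25/28, 1) → index 8

0 1 3 4 4 5 6 7 8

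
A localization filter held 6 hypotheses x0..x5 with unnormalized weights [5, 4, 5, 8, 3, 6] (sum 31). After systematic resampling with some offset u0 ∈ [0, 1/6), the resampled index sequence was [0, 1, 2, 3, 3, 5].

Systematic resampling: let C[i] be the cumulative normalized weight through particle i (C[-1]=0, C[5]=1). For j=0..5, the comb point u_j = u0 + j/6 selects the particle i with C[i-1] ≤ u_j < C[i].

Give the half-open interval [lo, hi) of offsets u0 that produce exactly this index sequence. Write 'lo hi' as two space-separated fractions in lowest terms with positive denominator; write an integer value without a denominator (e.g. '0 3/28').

C = [5/31, 9/31, 14/31, 22/31, 25/31, 1]
j=0 picked index 0: u0 ∈ [0, 5/31)
j=1 picked index 1: u0 ∈ [-1/186, 23/186)
j=2 picked index 2: u0 ∈ [-4/93, 11/93)
j=3 picked index 3: u0 ∈ [-3/62, 13/62)
j=4 picked index 3: u0 ∈ [-20/93, 4/93)
j=5 picked index 5: u0 ∈ [-5/186, 1/6)
intersection: [0, 4/93)

0 4/93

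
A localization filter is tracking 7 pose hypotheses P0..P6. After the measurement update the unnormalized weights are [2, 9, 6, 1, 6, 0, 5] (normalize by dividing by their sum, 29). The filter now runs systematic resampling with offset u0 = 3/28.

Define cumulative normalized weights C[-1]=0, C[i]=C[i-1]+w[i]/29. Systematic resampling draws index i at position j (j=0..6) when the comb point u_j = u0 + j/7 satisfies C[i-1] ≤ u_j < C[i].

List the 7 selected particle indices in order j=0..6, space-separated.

C = [2/29, 11/29, 17/29, 18/29, 24/29, 24/29, 1]
j=0: u_0=3/28 ∈ [2/29, 11/29) → index 1
j=1: u_1=1/4 ∈ [2/29, 11/29) → index 1
j=2: u_2=11/28 ∈ [11/29, 17/29) → index 2
j=3: u_3=15/28 ∈ [11/29, 17/29) → index 2
j=4: u_4=19/28 ∈ [18/29, 24/29) → index 4
j=5: u_5=23/28 ∈ [18/29, 24/29) → index 4
j=6: u_6=27/28 ∈ [24/29, 1) → index 6

1 1 2 2 4 4 6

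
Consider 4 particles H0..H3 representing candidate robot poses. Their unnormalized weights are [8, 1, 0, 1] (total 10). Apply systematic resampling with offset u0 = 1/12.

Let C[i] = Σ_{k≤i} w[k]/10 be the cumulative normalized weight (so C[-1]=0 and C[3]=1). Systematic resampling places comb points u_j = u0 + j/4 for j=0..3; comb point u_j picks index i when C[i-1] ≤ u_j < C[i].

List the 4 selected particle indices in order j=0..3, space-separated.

0 0 0 1

C = [4/5, 9/10, 9/10, 1]
j=0: u_0=1/12 ∈ [0, 4/5) → index 0
j=1: u_1=1/3 ∈ [0, 4/5) → index 0
j=2: u_2=7/12 ∈ [0, 4/5) → index 0
j=3: u_3=5/6 ∈ [4/5, 9/10) → index 1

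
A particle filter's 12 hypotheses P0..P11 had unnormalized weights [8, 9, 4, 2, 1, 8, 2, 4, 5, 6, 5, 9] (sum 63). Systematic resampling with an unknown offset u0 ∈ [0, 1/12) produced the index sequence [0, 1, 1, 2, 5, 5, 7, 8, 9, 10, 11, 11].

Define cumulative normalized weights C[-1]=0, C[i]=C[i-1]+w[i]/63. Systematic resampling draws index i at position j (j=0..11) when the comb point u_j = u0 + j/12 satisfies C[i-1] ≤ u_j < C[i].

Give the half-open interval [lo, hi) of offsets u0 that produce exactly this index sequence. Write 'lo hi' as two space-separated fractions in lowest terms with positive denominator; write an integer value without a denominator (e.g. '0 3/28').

1/21 1/12

C = [8/63, 17/63, 1/3, 23/63, 8/21, 32/63, 34/63, 38/63, 43/63, 7/9, 6/7, 1]
j=0 picked index 0: u0 ∈ [0, 8/63)
j=1 picked index 1: u0 ∈ [11/252, 47/252)
j=2 picked index 1: u0 ∈ [-5/126, 13/126)
j=3 picked index 2: u0 ∈ [5/252, 1/12)
j=4 picked index 5: u0 ∈ [1/21, 11/63)
j=5 picked index 5: u0 ∈ [-1/28, 23/252)
j=6 picked index 7: u0 ∈ [5/126, 13/126)
j=7 picked index 8: u0 ∈ [5/252, 25/252)
j=8 picked index 9: u0 ∈ [1/63, 1/9)
j=9 picked index 10: u0 ∈ [1/36, 3/28)
j=10 picked index 11: u0 ∈ [1/42, 1/6)
j=11 picked index 11: u0 ∈ [-5/84, 1/12)
intersection: [1/21, 1/12)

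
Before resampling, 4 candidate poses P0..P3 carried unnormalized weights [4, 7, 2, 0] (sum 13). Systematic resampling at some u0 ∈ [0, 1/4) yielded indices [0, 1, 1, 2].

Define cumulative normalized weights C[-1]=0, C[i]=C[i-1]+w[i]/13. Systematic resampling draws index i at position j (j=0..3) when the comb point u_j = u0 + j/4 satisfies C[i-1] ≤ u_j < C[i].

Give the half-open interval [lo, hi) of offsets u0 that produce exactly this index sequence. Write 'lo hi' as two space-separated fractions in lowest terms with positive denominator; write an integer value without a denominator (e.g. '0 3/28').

C = [4/13, 11/13, 1, 1]
j=0 picked index 0: u0 ∈ [0, 4/13)
j=1 picked index 1: u0 ∈ [3/52, 31/52)
j=2 picked index 1: u0 ∈ [-5/26, 9/26)
j=3 picked index 2: u0 ∈ [5/52, 1/4)
intersection: [5/52, 1/4)

5/52 1/4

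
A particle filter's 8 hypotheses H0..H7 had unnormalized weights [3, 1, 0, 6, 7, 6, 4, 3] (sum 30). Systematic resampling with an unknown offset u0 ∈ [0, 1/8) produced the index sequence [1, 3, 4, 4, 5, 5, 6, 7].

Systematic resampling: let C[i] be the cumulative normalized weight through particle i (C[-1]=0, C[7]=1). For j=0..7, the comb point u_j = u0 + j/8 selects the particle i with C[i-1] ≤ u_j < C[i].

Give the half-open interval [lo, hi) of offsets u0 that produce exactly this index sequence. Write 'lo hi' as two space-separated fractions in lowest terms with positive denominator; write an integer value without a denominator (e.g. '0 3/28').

1/10 1/8

C = [1/10, 2/15, 2/15, 1/3, 17/30, 23/30, 9/10, 1]
j=0 picked index 1: u0 ∈ [1/10, 2/15)
j=1 picked index 3: u0 ∈ [1/120, 5/24)
j=2 picked index 4: u0 ∈ [1/12, 19/60)
j=3 picked index 4: u0 ∈ [-1/24, 23/120)
j=4 picked index 5: u0 ∈ [1/15, 4/15)
j=5 picked index 5: u0 ∈ [-7/120, 17/120)
j=6 picked index 6: u0 ∈ [1/60, 3/20)
j=7 picked index 7: u0 ∈ [1/40, 1/8)
intersection: [1/10, 1/8)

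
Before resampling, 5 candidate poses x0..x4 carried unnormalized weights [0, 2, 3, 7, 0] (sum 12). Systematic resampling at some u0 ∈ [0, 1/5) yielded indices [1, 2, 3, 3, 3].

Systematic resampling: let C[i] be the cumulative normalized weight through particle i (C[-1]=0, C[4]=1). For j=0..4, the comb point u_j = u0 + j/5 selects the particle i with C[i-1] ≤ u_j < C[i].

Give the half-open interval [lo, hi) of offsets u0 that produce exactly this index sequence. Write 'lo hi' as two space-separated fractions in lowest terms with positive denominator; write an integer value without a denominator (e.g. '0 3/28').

1/60 1/6

C = [0, 1/6, 5/12, 1, 1]
j=0 picked index 1: u0 ∈ [0, 1/6)
j=1 picked index 2: u0 ∈ [-1/30, 13/60)
j=2 picked index 3: u0 ∈ [1/60, 3/5)
j=3 picked index 3: u0 ∈ [-11/60, 2/5)
j=4 picked index 3: u0 ∈ [-23/60, 1/5)
intersection: [1/60, 1/6)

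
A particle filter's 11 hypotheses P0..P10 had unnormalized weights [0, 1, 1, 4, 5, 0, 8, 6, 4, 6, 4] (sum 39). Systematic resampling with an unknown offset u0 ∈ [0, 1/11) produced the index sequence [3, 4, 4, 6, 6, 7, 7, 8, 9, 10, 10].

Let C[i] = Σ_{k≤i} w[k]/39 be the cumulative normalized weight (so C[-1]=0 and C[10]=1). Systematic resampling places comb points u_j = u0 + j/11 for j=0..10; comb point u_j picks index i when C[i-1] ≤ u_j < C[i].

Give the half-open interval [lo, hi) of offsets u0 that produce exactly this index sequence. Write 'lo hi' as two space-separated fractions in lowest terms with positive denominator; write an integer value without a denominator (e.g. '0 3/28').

34/429 1/11

C = [0, 1/39, 2/39, 2/13, 11/39, 11/39, 19/39, 25/39, 29/39, 35/39, 1]
j=0 picked index 3: u0 ∈ [2/39, 2/13)
j=1 picked index 4: u0 ∈ [9/143, 82/429)
j=2 picked index 4: u0 ∈ [-4/143, 43/429)
j=3 picked index 6: u0 ∈ [4/429, 92/429)
j=4 picked index 6: u0 ∈ [-35/429, 53/429)
j=5 picked index 7: u0 ∈ [14/429, 80/429)
j=6 picked index 7: u0 ∈ [-25/429, 41/429)
j=7 picked index 8: u0 ∈ [2/429, 46/429)
j=8 picked index 9: u0 ∈ [7/429, 73/429)
j=9 picked index 10: u0 ∈ [34/429, 2/11)
j=10 picked index 10: u0 ∈ [-5/429, 1/11)
intersection: [34/429, 1/11)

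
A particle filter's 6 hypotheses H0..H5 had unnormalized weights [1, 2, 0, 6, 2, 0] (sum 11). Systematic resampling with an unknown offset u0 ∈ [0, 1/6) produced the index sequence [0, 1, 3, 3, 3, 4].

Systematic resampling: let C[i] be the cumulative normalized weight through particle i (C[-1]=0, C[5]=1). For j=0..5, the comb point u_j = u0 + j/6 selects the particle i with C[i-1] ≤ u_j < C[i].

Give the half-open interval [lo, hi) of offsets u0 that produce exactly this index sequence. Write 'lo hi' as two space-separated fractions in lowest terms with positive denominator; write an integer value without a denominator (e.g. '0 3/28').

C = [1/11, 3/11, 3/11, 9/11, 1, 1]
j=0 picked index 0: u0 ∈ [0, 1/11)
j=1 picked index 1: u0 ∈ [-5/66, 7/66)
j=2 picked index 3: u0 ∈ [-2/33, 16/33)
j=3 picked index 3: u0 ∈ [-5/22, 7/22)
j=4 picked index 3: u0 ∈ [-13/33, 5/33)
j=5 picked index 4: u0 ∈ [-1/66, 1/6)
intersection: [0, 1/11)

0 1/11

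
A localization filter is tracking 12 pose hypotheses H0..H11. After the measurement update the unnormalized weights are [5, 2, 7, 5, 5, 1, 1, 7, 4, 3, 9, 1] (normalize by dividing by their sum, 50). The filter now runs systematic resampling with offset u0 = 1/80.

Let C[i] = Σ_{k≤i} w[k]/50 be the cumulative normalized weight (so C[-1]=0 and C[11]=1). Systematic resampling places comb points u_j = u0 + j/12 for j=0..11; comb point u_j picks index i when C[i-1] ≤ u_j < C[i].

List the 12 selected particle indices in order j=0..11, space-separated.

C = [1/10, 7/50, 7/25, 19/50, 12/25, 1/2, 13/25, 33/50, 37/50, 4/5, 49/50, 1]
j=0: u_0=1/80 ∈ [0, 1/10) → index 0
j=1: u_1=23/240 ∈ [0, 1/10) → index 0
j=2: u_2=43/240 ∈ [7/50, 7/25) → index 2
j=3: u_3=21/80 ∈ [7/50, 7/25) → index 2
j=4: u_4=83/240 ∈ [7/25, 19/50) → index 3
j=5: u_5=103/240 ∈ [19/50, 12/25) → index 4
j=6: u_6=41/80 ∈ [1/2, 13/25) → index 6
j=7: u_7=143/240 ∈ [13/25, 33/50) → index 7
j=8: u_8=163/240 ∈ [33/50, 37/50) → index 8
j=9: u_9=61/80 ∈ [37/50, 4/5) → index 9
j=10: u_10=203/240 ∈ [4/5, 49/50) → index 10
j=11: u_11=223/240 ∈ [4/5, 49/50) → index 10

0 0 2 2 3 4 6 7 8 9 10 10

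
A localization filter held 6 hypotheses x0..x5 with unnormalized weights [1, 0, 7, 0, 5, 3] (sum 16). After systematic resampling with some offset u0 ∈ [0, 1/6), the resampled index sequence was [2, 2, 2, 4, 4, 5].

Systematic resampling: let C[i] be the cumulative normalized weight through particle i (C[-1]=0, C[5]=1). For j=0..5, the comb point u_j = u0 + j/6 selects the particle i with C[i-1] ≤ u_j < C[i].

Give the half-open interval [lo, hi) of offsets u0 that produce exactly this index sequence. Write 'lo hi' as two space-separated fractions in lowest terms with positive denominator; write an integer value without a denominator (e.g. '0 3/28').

1/16 7/48

C = [1/16, 1/16, 1/2, 1/2, 13/16, 1]
j=0 picked index 2: u0 ∈ [1/16, 1/2)
j=1 picked index 2: u0 ∈ [-5/48, 1/3)
j=2 picked index 2: u0 ∈ [-13/48, 1/6)
j=3 picked index 4: u0 ∈ [0, 5/16)
j=4 picked index 4: u0 ∈ [-1/6, 7/48)
j=5 picked index 5: u0 ∈ [-1/48, 1/6)
intersection: [1/16, 7/48)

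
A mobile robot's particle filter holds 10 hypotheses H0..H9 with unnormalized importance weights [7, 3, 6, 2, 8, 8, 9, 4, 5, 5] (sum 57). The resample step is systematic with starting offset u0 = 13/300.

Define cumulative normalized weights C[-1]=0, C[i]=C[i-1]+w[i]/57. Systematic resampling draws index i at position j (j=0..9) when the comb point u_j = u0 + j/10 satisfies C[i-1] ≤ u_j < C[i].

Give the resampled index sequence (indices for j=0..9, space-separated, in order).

0 1 2 4 4 5 6 6 8 9

C = [7/57, 10/57, 16/57, 6/19, 26/57, 34/57, 43/57, 47/57, 52/57, 1]
j=0: u_0=13/300 ∈ [0, 7/57) → index 0
j=1: u_1=43/300 ∈ [7/57, 10/57) → index 1
j=2: u_2=73/300 ∈ [10/57, 16/57) → index 2
j=3: u_3=103/300 ∈ [6/19, 26/57) → index 4
j=4: u_4=133/300 ∈ [6/19, 26/57) → index 4
j=5: u_5=163/300 ∈ [26/57, 34/57) → index 5
j=6: u_6=193/300 ∈ [34/57, 43/57) → index 6
j=7: u_7=223/300 ∈ [34/57, 43/57) → index 6
j=8: u_8=253/300 ∈ [47/57, 52/57) → index 8
j=9: u_9=283/300 ∈ [52/57, 1) → index 9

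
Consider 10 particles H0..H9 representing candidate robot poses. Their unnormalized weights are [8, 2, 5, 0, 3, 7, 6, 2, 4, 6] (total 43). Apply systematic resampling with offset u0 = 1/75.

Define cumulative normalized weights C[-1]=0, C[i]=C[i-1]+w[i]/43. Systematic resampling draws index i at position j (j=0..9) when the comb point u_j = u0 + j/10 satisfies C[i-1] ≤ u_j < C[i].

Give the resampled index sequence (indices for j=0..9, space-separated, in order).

C = [8/43, 10/43, 15/43, 15/43, 18/43, 25/43, 31/43, 33/43, 37/43, 1]
j=0: u_0=1/75 ∈ [0, 8/43) → index 0
j=1: u_1=17/150 ∈ [0, 8/43) → index 0
j=2: u_2=16/75 ∈ [8/43, 10/43) → index 1
j=3: u_3=47/150 ∈ [10/43, 15/43) → index 2
j=4: u_4=31/75 ∈ [15/43, 18/43) → index 4
j=5: u_5=77/150 ∈ [18/43, 25/43) → index 5
j=6: u_6=46/75 ∈ [25/43, 31/43) → index 6
j=7: u_7=107/150 ∈ [25/43, 31/43) → index 6
j=8: u_8=61/75 ∈ [33/43, 37/43) → index 8
j=9: u_9=137/150 ∈ [37/43, 1) → index 9

0 0 1 2 4 5 6 6 8 9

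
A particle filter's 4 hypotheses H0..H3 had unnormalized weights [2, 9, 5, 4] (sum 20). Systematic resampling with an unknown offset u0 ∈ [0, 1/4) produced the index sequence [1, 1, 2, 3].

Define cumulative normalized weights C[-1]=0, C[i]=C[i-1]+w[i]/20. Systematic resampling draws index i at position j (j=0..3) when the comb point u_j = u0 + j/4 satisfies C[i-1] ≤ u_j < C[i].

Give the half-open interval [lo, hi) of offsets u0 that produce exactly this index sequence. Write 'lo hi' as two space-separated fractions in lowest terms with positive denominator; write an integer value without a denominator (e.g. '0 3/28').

1/10 1/4

C = [1/10, 11/20, 4/5, 1]
j=0 picked index 1: u0 ∈ [1/10, 11/20)
j=1 picked index 1: u0 ∈ [-3/20, 3/10)
j=2 picked index 2: u0 ∈ [1/20, 3/10)
j=3 picked index 3: u0 ∈ [1/20, 1/4)
intersection: [1/10, 1/4)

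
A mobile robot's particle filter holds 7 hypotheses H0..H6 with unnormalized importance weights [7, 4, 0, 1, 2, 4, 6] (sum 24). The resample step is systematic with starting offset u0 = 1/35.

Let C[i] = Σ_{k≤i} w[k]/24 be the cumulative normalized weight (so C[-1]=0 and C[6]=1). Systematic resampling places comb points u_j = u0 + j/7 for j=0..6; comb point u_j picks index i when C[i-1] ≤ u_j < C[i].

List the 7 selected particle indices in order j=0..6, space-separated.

C = [7/24, 11/24, 11/24, 1/2, 7/12, 3/4, 1]
j=0: u_0=1/35 ∈ [0, 7/24) → index 0
j=1: u_1=6/35 ∈ [0, 7/24) → index 0
j=2: u_2=11/35 ∈ [7/24, 11/24) → index 1
j=3: u_3=16/35 ∈ [7/24, 11/24) → index 1
j=4: u_4=3/5 ∈ [7/12, 3/4) → index 5
j=5: u_5=26/35 ∈ [7/12, 3/4) → index 5
j=6: u_6=31/35 ∈ [3/4, 1) → index 6

0 0 1 1 5 5 6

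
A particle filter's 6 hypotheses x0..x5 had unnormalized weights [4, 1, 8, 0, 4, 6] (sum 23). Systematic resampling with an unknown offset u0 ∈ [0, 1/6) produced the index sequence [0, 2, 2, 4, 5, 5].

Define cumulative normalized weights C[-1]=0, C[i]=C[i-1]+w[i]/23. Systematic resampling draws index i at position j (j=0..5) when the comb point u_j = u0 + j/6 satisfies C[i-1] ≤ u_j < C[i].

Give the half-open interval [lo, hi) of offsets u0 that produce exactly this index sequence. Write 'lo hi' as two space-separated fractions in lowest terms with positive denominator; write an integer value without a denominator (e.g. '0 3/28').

C = [4/23, 5/23, 13/23, 13/23, 17/23, 1]
j=0 picked index 0: u0 ∈ [0, 4/23)
j=1 picked index 2: u0 ∈ [7/138, 55/138)
j=2 picked index 2: u0 ∈ [-8/69, 16/69)
j=3 picked index 4: u0 ∈ [3/46, 11/46)
j=4 picked index 5: u0 ∈ [5/69, 1/3)
j=5 picked index 5: u0 ∈ [-13/138, 1/6)
intersection: [5/69, 1/6)

5/69 1/6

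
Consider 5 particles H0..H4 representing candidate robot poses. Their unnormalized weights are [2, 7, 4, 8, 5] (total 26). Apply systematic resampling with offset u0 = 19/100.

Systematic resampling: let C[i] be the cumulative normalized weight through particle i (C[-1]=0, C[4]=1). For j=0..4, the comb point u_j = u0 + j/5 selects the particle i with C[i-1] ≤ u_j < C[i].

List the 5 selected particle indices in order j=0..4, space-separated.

1 2 3 3 4

C = [1/13, 9/26, 1/2, 21/26, 1]
j=0: u_0=19/100 ∈ [1/13, 9/26) → index 1
j=1: u_1=39/100 ∈ [9/26, 1/2) → index 2
j=2: u_2=59/100 ∈ [1/2, 21/26) → index 3
j=3: u_3=79/100 ∈ [1/2, 21/26) → index 3
j=4: u_4=99/100 ∈ [21/26, 1) → index 4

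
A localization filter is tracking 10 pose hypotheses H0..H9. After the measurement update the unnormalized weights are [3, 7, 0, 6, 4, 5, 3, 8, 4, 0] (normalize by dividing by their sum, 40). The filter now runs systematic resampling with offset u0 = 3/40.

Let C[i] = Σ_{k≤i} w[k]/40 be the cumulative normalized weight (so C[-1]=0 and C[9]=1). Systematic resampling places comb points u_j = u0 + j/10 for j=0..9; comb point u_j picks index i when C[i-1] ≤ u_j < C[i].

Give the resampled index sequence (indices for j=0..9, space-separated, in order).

1 1 3 3 4 5 6 7 7 8

C = [3/40, 1/4, 1/4, 2/5, 1/2, 5/8, 7/10, 9/10, 1, 1]
j=0: u_0=3/40 ∈ [3/40, 1/4) → index 1
j=1: u_1=7/40 ∈ [3/40, 1/4) → index 1
j=2: u_2=11/40 ∈ [1/4, 2/5) → index 3
j=3: u_3=3/8 ∈ [1/4, 2/5) → index 3
j=4: u_4=19/40 ∈ [2/5, 1/2) → index 4
j=5: u_5=23/40 ∈ [1/2, 5/8) → index 5
j=6: u_6=27/40 ∈ [5/8, 7/10) → index 6
j=7: u_7=31/40 ∈ [7/10, 9/10) → index 7
j=8: u_8=7/8 ∈ [7/10, 9/10) → index 7
j=9: u_9=39/40 ∈ [9/10, 1) → index 8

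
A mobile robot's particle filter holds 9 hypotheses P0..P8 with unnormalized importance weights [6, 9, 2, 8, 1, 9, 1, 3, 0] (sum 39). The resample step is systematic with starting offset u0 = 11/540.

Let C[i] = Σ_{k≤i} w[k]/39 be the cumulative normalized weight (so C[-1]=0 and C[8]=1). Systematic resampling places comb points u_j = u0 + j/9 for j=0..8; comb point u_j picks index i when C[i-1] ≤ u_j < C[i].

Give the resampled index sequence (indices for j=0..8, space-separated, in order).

C = [2/13, 5/13, 17/39, 25/39, 2/3, 35/39, 12/13, 1, 1]
j=0: u_0=11/540 ∈ [0, 2/13) → index 0
j=1: u_1=71/540 ∈ [0, 2/13) → index 0
j=2: u_2=131/540 ∈ [2/13, 5/13) → index 1
j=3: u_3=191/540 ∈ [2/13, 5/13) → index 1
j=4: u_4=251/540 ∈ [17/39, 25/39) → index 3
j=5: u_5=311/540 ∈ [17/39, 25/39) → index 3
j=6: u_6=371/540 ∈ [2/3, 35/39) → index 5
j=7: u_7=431/540 ∈ [2/3, 35/39) → index 5
j=8: u_8=491/540 ∈ [35/39, 12/13) → index 6

0 0 1 1 3 3 5 5 6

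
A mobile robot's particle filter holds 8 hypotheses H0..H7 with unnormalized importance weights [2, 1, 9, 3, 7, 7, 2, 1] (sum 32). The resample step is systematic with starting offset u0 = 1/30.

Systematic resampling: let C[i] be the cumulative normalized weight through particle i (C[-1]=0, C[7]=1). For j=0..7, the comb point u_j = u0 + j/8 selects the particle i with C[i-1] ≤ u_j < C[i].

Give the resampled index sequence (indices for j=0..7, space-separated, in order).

0 2 2 3 4 4 5 6

C = [1/16, 3/32, 3/8, 15/32, 11/16, 29/32, 31/32, 1]
j=0: u_0=1/30 ∈ [0, 1/16) → index 0
j=1: u_1=19/120 ∈ [3/32, 3/8) → index 2
j=2: u_2=17/60 ∈ [3/32, 3/8) → index 2
j=3: u_3=49/120 ∈ [3/8, 15/32) → index 3
j=4: u_4=8/15 ∈ [15/32, 11/16) → index 4
j=5: u_5=79/120 ∈ [15/32, 11/16) → index 4
j=6: u_6=47/60 ∈ [11/16, 29/32) → index 5
j=7: u_7=109/120 ∈ [29/32, 31/32) → index 6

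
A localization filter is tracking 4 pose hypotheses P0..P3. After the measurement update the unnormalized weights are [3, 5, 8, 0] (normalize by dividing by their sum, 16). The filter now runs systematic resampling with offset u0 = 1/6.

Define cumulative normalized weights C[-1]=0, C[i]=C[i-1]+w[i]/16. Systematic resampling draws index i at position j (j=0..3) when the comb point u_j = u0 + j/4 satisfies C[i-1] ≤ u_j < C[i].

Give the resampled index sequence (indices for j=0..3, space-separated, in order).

0 1 2 2

C = [3/16, 1/2, 1, 1]
j=0: u_0=1/6 ∈ [0, 3/16) → index 0
j=1: u_1=5/12 ∈ [3/16, 1/2) → index 1
j=2: u_2=2/3 ∈ [1/2, 1) → index 2
j=3: u_3=11/12 ∈ [1/2, 1) → index 2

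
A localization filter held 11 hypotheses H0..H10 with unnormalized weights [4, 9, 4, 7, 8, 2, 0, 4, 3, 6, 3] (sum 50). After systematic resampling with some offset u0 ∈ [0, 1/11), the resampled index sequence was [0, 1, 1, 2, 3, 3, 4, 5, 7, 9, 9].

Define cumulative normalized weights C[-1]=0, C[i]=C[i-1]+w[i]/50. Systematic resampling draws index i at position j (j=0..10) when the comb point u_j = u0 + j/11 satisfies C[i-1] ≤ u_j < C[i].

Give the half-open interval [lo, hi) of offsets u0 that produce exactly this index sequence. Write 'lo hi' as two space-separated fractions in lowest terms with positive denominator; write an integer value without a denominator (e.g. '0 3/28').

C = [2/25, 13/50, 17/50, 12/25, 16/25, 17/25, 17/25, 19/25, 41/50, 47/50, 1]
j=0 picked index 0: u0 ∈ [0, 2/25)
j=1 picked index 1: u0 ∈ [-3/275, 93/550)
j=2 picked index 1: u0 ∈ [-28/275, 43/550)
j=3 picked index 2: u0 ∈ [-7/550, 37/550)
j=4 picked index 3: u0 ∈ [-13/550, 32/275)
j=5 picked index 3: u0 ∈ [-63/550, 7/275)
j=6 picked index 4: u0 ∈ [-18/275, 26/275)
j=7 picked index 5: u0 ∈ [1/275, 12/275)
j=8 picked index 7: u0 ∈ [-13/275, 9/275)
j=9 picked index 9: u0 ∈ [1/550, 67/550)
j=10 picked index 9: u0 ∈ [-49/550, 17/550)
intersection: [1/275, 7/275)

1/275 7/275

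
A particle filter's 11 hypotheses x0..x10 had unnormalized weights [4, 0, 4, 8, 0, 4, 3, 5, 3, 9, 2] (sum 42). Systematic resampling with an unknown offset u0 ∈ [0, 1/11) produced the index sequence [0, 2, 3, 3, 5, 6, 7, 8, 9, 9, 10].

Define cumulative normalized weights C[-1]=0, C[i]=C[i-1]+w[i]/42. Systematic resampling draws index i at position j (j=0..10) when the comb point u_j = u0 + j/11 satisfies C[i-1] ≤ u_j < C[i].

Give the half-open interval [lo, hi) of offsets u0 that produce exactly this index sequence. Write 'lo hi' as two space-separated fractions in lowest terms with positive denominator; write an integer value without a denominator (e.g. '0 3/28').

10/231 1/11

C = [2/21, 2/21, 4/21, 8/21, 8/21, 10/21, 23/42, 2/3, 31/42, 20/21, 1]
j=0 picked index 0: u0 ∈ [0, 2/21)
j=1 picked index 2: u0 ∈ [1/231, 23/231)
j=2 picked index 3: u0 ∈ [2/231, 46/231)
j=3 picked index 3: u0 ∈ [-19/231, 25/231)
j=4 picked index 5: u0 ∈ [4/231, 26/231)
j=5 picked index 6: u0 ∈ [5/231, 43/462)
j=6 picked index 7: u0 ∈ [1/462, 4/33)
j=7 picked index 8: u0 ∈ [1/33, 47/462)
j=8 picked index 9: u0 ∈ [5/462, 52/231)
j=9 picked index 9: u0 ∈ [-37/462, 31/231)
j=10 picked index 10: u0 ∈ [10/231, 1/11)
intersection: [10/231, 1/11)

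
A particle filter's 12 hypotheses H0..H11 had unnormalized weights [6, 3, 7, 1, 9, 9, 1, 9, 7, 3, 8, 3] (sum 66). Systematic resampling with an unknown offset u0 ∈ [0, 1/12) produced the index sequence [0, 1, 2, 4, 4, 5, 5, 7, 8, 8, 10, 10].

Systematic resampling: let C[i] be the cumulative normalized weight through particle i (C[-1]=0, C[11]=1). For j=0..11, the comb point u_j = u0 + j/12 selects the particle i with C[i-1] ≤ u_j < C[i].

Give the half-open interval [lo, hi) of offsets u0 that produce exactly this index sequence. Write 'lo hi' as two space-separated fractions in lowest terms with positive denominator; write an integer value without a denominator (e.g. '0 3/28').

C = [1/11, 3/22, 8/33, 17/66, 13/33, 35/66, 6/11, 15/22, 26/33, 5/6, 21/22, 1]
j=0 picked index 0: u0 ∈ [0, 1/11)
j=1 picked index 1: u0 ∈ [1/132, 7/132)
j=2 picked index 2: u0 ∈ [-1/33, 5/66)
j=3 picked index 4: u0 ∈ [1/132, 19/132)
j=4 picked index 4: u0 ∈ [-5/66, 2/33)
j=5 picked index 5: u0 ∈ [-1/44, 5/44)
j=6 picked index 5: u0 ∈ [-7/66, 1/33)
j=7 picked index 7: u0 ∈ [-5/132, 13/132)
j=8 picked index 8: u0 ∈ [1/66, 4/33)
j=9 picked index 8: u0 ∈ [-3/44, 5/132)
j=10 picked index 10: u0 ∈ [0, 4/33)
j=11 picked index 10: u0 ∈ [-1/12, 5/132)
intersection: [1/66, 1/33)

1/66 1/33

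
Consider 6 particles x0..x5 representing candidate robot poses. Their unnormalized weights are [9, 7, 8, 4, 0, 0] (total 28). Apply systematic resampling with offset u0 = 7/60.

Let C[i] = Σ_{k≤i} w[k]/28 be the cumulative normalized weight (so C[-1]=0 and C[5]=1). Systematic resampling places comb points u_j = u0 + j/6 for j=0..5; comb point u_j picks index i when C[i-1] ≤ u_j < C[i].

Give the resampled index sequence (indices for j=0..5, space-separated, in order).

C = [9/28, 4/7, 6/7, 1, 1, 1]
j=0: u_0=7/60 ∈ [0, 9/28) → index 0
j=1: u_1=17/60 ∈ [0, 9/28) → index 0
j=2: u_2=9/20 ∈ [9/28, 4/7) → index 1
j=3: u_3=37/60 ∈ [4/7, 6/7) → index 2
j=4: u_4=47/60 ∈ [4/7, 6/7) → index 2
j=5: u_5=19/20 ∈ [6/7, 1) → index 3

0 0 1 2 2 3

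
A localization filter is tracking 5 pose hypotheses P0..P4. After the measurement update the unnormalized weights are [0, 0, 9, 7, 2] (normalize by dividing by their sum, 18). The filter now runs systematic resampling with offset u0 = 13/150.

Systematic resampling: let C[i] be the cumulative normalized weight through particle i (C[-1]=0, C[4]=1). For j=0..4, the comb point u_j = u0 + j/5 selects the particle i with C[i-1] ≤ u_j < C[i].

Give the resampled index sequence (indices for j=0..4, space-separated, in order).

C = [0, 0, 1/2, 8/9, 1]
j=0: u_0=13/150 ∈ [0, 1/2) → index 2
j=1: u_1=43/150 ∈ [0, 1/2) → index 2
j=2: u_2=73/150 ∈ [0, 1/2) → index 2
j=3: u_3=103/150 ∈ [1/2, 8/9) → index 3
j=4: u_4=133/150 ∈ [1/2, 8/9) → index 3

2 2 2 3 3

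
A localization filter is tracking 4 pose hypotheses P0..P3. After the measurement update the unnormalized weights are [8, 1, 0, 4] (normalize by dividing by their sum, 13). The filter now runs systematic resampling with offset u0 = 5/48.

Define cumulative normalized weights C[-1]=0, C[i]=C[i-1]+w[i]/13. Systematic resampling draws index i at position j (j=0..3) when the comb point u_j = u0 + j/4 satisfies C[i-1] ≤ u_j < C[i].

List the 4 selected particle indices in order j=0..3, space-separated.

0 0 0 3

C = [8/13, 9/13, 9/13, 1]
j=0: u_0=5/48 ∈ [0, 8/13) → index 0
j=1: u_1=17/48 ∈ [0, 8/13) → index 0
j=2: u_2=29/48 ∈ [0, 8/13) → index 0
j=3: u_3=41/48 ∈ [9/13, 1) → index 3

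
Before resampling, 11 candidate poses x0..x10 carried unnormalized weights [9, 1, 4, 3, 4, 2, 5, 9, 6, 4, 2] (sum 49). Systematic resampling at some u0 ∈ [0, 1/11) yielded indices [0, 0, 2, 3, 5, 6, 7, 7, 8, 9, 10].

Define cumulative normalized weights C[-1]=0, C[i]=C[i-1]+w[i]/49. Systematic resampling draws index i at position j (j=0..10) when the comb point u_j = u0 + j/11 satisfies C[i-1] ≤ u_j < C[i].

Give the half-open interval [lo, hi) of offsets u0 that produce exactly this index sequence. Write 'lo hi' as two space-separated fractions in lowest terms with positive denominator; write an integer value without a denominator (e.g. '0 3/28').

C = [9/49, 10/49, 2/7, 17/49, 3/7, 23/49, 4/7, 37/49, 43/49, 47/49, 1]
j=0 picked index 0: u0 ∈ [0, 9/49)
j=1 picked index 0: u0 ∈ [-1/11, 50/539)
j=2 picked index 2: u0 ∈ [12/539, 8/77)
j=3 picked index 3: u0 ∈ [1/77, 40/539)
j=4 picked index 5: u0 ∈ [5/77, 57/539)
j=5 picked index 6: u0 ∈ [8/539, 9/77)
j=6 picked index 7: u0 ∈ [2/77, 113/539)
j=7 picked index 7: u0 ∈ [-5/77, 64/539)
j=8 picked index 8: u0 ∈ [15/539, 81/539)
j=9 picked index 9: u0 ∈ [32/539, 76/539)
j=10 picked index 10: u0 ∈ [27/539, 1/11)
intersection: [5/77, 40/539)

5/77 40/539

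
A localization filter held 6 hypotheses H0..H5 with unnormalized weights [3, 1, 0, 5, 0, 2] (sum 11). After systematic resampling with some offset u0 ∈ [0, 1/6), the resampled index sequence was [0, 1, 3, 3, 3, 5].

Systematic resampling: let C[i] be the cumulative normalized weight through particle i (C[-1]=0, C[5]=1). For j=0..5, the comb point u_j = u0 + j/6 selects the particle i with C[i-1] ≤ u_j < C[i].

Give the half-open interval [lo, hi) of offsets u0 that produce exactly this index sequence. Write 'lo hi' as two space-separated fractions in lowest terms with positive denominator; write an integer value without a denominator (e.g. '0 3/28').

C = [3/11, 4/11, 4/11, 9/11, 9/11, 1]
j=0 picked index 0: u0 ∈ [0, 3/11)
j=1 picked index 1: u0 ∈ [7/66, 13/66)
j=2 picked index 3: u0 ∈ [1/33, 16/33)
j=3 picked index 3: u0 ∈ [-3/22, 7/22)
j=4 picked index 3: u0 ∈ [-10/33, 5/33)
j=5 picked index 5: u0 ∈ [-1/66, 1/6)
intersection: [7/66, 5/33)

7/66 5/33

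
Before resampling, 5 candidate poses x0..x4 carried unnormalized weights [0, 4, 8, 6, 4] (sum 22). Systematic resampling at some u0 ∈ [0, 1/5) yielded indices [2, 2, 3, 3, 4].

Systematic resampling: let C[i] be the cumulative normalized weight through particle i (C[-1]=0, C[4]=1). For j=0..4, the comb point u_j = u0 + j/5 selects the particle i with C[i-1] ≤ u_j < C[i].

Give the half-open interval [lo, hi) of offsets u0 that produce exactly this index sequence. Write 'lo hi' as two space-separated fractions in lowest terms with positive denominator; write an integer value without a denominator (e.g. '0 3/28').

C = [0, 2/11, 6/11, 9/11, 1]
j=0 picked index 2: u0 ∈ [2/11, 6/11)
j=1 picked index 2: u0 ∈ [-1/55, 19/55)
j=2 picked index 3: u0 ∈ [8/55, 23/55)
j=3 picked index 3: u0 ∈ [-3/55, 12/55)
j=4 picked index 4: u0 ∈ [1/55, 1/5)
intersection: [2/11, 1/5)

2/11 1/5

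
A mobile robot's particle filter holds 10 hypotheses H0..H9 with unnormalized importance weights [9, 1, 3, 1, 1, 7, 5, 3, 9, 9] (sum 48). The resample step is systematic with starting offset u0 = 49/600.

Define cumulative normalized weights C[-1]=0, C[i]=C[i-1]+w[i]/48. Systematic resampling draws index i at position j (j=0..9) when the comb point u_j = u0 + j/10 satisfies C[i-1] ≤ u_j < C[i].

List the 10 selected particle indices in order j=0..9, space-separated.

0 0 3 5 6 7 8 8 9 9

C = [3/16, 5/24, 13/48, 7/24, 5/16, 11/24, 9/16, 5/8, 13/16, 1]
j=0: u_0=49/600 ∈ [0, 3/16) → index 0
j=1: u_1=109/600 ∈ [0, 3/16) → index 0
j=2: u_2=169/600 ∈ [13/48, 7/24) → index 3
j=3: u_3=229/600 ∈ [5/16, 11/24) → index 5
j=4: u_4=289/600 ∈ [11/24, 9/16) → index 6
j=5: u_5=349/600 ∈ [9/16, 5/8) → index 7
j=6: u_6=409/600 ∈ [5/8, 13/16) → index 8
j=7: u_7=469/600 ∈ [5/8, 13/16) → index 8
j=8: u_8=529/600 ∈ [13/16, 1) → index 9
j=9: u_9=589/600 ∈ [13/16, 1) → index 9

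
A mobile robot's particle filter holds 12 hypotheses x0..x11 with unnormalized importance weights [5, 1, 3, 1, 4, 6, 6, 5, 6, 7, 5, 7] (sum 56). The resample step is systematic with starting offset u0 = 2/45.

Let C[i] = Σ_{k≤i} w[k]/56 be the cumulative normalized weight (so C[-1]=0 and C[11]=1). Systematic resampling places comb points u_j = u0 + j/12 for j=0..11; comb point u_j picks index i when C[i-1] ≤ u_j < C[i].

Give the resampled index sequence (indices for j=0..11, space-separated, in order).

0 2 4 5 6 6 7 8 9 10 11 11

C = [5/56, 3/28, 9/56, 5/28, 1/4, 5/14, 13/28, 31/56, 37/56, 11/14, 7/8, 1]
j=0: u_0=2/45 ∈ [0, 5/56) → index 0
j=1: u_1=23/180 ∈ [3/28, 9/56) → index 2
j=2: u_2=19/90 ∈ [5/28, 1/4) → index 4
j=3: u_3=53/180 ∈ [1/4, 5/14) → index 5
j=4: u_4=17/45 ∈ [5/14, 13/28) → index 6
j=5: u_5=83/180 ∈ [5/14, 13/28) → index 6
j=6: u_6=49/90 ∈ [13/28, 31/56) → index 7
j=7: u_7=113/180 ∈ [31/56, 37/56) → index 8
j=8: u_8=32/45 ∈ [37/56, 11/14) → index 9
j=9: u_9=143/180 ∈ [11/14, 7/8) → index 10
j=10: u_10=79/90 ∈ [7/8, 1) → index 11
j=11: u_11=173/180 ∈ [7/8, 1) → index 11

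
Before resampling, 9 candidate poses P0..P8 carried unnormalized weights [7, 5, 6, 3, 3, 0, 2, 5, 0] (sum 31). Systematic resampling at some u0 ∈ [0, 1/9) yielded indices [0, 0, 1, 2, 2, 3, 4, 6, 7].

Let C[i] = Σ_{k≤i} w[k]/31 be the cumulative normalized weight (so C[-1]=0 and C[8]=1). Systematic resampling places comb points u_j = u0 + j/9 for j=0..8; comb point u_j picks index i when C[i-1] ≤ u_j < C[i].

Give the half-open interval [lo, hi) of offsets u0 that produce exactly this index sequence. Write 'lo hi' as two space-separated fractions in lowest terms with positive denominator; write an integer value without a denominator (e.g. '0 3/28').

5/93 17/279

C = [7/31, 12/31, 18/31, 21/31, 24/31, 24/31, 26/31, 1, 1]
j=0 picked index 0: u0 ∈ [0, 7/31)
j=1 picked index 0: u0 ∈ [-1/9, 32/279)
j=2 picked index 1: u0 ∈ [1/279, 46/279)
j=3 picked index 2: u0 ∈ [5/93, 23/93)
j=4 picked index 2: u0 ∈ [-16/279, 38/279)
j=5 picked index 3: u0 ∈ [7/279, 34/279)
j=6 picked index 4: u0 ∈ [1/93, 10/93)
j=7 picked index 6: u0 ∈ [-1/279, 17/279)
j=8 picked index 7: u0 ∈ [-14/279, 1/9)
intersection: [5/93, 17/279)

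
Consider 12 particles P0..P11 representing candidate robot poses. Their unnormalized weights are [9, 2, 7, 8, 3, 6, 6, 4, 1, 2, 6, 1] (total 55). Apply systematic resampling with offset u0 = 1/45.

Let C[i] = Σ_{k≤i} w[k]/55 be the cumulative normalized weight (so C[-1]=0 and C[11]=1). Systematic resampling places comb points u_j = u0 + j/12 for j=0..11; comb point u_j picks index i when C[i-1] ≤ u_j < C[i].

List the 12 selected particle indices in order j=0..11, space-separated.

C = [9/55, 1/5, 18/55, 26/55, 29/55, 7/11, 41/55, 9/11, 46/55, 48/55, 54/55, 1]
j=0: u_0=1/45 ∈ [0, 9/55) → index 0
j=1: u_1=19/180 ∈ [0, 9/55) → index 0
j=2: u_2=17/90 ∈ [9/55, 1/5) → index 1
j=3: u_3=49/180 ∈ [1/5, 18/55) → index 2
j=4: u_4=16/45 ∈ [18/55, 26/55) → index 3
j=5: u_5=79/180 ∈ [18/55, 26/55) → index 3
j=6: u_6=47/90 ∈ [26/55, 29/55) → index 4
j=7: u_7=109/180 ∈ [29/55, 7/11) → index 5
j=8: u_8=31/45 ∈ [7/11, 41/55) → index 6
j=9: u_9=139/180 ∈ [41/55, 9/11) → index 7
j=10: u_10=77/90 ∈ [46/55, 48/55) → index 9
j=11: u_11=169/180 ∈ [48/55, 54/55) → index 10

0 0 1 2 3 3 4 5 6 7 9 10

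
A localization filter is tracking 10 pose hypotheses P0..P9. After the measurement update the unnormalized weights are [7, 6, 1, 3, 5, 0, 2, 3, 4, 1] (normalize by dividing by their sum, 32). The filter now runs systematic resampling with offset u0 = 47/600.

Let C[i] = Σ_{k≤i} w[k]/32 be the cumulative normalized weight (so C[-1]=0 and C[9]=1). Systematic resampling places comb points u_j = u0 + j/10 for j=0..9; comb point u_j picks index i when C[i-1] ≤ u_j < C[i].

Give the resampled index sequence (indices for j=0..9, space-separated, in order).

0 0 1 1 3 4 4 7 8 9

C = [7/32, 13/32, 7/16, 17/32, 11/16, 11/16, 3/4, 27/32, 31/32, 1]
j=0: u_0=47/600 ∈ [0, 7/32) → index 0
j=1: u_1=107/600 ∈ [0, 7/32) → index 0
j=2: u_2=167/600 ∈ [7/32, 13/32) → index 1
j=3: u_3=227/600 ∈ [7/32, 13/32) → index 1
j=4: u_4=287/600 ∈ [7/16, 17/32) → index 3
j=5: u_5=347/600 ∈ [17/32, 11/16) → index 4
j=6: u_6=407/600 ∈ [17/32, 11/16) → index 4
j=7: u_7=467/600 ∈ [3/4, 27/32) → index 7
j=8: u_8=527/600 ∈ [27/32, 31/32) → index 8
j=9: u_9=587/600 ∈ [31/32, 1) → index 9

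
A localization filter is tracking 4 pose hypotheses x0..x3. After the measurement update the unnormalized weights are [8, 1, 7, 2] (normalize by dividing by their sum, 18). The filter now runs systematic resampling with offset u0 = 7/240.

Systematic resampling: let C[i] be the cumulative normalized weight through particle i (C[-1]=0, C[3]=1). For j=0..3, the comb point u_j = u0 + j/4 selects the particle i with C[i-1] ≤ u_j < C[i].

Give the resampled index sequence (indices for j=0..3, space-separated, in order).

C = [4/9, 1/2, 8/9, 1]
j=0: u_0=7/240 ∈ [0, 4/9) → index 0
j=1: u_1=67/240 ∈ [0, 4/9) → index 0
j=2: u_2=127/240 ∈ [1/2, 8/9) → index 2
j=3: u_3=187/240 ∈ [1/2, 8/9) → index 2

0 0 2 2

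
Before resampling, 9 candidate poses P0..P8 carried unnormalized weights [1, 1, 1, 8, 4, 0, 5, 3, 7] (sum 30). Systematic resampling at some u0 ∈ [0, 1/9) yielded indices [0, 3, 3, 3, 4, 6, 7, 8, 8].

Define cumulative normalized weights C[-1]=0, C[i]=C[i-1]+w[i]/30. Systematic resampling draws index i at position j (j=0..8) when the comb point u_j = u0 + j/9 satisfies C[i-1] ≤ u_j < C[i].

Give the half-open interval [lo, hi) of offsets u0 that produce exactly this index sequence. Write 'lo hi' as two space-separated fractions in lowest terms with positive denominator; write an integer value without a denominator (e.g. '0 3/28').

0 1/30

C = [1/30, 1/15, 1/10, 11/30, 1/2, 1/2, 2/3, 23/30, 1]
j=0 picked index 0: u0 ∈ [0, 1/30)
j=1 picked index 3: u0 ∈ [-1/90, 23/90)
j=2 picked index 3: u0 ∈ [-11/90, 13/90)
j=3 picked index 3: u0 ∈ [-7/30, 1/30)
j=4 picked index 4: u0 ∈ [-7/90, 1/18)
j=5 picked index 6: u0 ∈ [-1/18, 1/9)
j=6 picked index 7: u0 ∈ [0, 1/10)
j=7 picked index 8: u0 ∈ [-1/90, 2/9)
j=8 picked index 8: u0 ∈ [-11/90, 1/9)
intersection: [0, 1/30)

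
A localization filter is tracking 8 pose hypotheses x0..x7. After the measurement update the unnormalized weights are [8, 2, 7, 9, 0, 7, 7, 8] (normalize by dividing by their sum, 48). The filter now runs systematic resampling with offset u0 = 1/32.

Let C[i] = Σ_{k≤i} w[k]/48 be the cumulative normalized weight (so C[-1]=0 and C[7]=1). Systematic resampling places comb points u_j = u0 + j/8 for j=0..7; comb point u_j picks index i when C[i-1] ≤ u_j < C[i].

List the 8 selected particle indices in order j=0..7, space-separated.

0 0 2 3 3 5 6 7

C = [1/6, 5/24, 17/48, 13/24, 13/24, 11/16, 5/6, 1]
j=0: u_0=1/32 ∈ [0, 1/6) → index 0
j=1: u_1=5/32 ∈ [0, 1/6) → index 0
j=2: u_2=9/32 ∈ [5/24, 17/48) → index 2
j=3: u_3=13/32 ∈ [17/48, 13/24) → index 3
j=4: u_4=17/32 ∈ [17/48, 13/24) → index 3
j=5: u_5=21/32 ∈ [13/24, 11/16) → index 5
j=6: u_6=25/32 ∈ [11/16, 5/6) → index 6
j=7: u_7=29/32 ∈ [5/6, 1) → index 7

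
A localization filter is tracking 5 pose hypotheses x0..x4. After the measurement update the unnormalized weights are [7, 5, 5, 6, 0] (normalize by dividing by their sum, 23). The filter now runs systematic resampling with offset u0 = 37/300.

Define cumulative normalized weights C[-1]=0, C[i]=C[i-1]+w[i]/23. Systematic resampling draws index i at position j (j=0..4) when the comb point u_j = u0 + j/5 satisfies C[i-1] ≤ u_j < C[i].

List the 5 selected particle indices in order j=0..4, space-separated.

C = [7/23, 12/23, 17/23, 1, 1]
j=0: u_0=37/300 ∈ [0, 7/23) → index 0
j=1: u_1=97/300 ∈ [7/23, 12/23) → index 1
j=2: u_2=157/300 ∈ [12/23, 17/23) → index 2
j=3: u_3=217/300 ∈ [12/23, 17/23) → index 2
j=4: u_4=277/300 ∈ [17/23, 1) → index 3

0 1 2 2 3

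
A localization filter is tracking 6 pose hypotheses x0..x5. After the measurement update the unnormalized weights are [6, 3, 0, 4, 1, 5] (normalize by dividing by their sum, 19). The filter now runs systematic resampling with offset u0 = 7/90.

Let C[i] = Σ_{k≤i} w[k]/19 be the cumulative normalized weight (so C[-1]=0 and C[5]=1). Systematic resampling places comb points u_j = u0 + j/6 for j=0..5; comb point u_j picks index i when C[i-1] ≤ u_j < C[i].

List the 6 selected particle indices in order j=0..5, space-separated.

C = [6/19, 9/19, 9/19, 13/19, 14/19, 1]
j=0: u_0=7/90 ∈ [0, 6/19) → index 0
j=1: u_1=11/45 ∈ [0, 6/19) → index 0
j=2: u_2=37/90 ∈ [6/19, 9/19) → index 1
j=3: u_3=26/45 ∈ [9/19, 13/19) → index 3
j=4: u_4=67/90 ∈ [14/19, 1) → index 5
j=5: u_5=41/45 ∈ [14/19, 1) → index 5

0 0 1 3 5 5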